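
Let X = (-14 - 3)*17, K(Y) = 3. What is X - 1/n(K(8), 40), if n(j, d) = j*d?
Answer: -34681/120 ≈ -289.01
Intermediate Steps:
n(j, d) = d*j
X = -289 (X = -17*17 = -289)
X - 1/n(K(8), 40) = -289 - 1/(40*3) = -289 - 1/120 = -34681/120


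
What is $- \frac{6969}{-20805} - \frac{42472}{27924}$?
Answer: $- \frac{57418967}{48413235} \approx -1.186$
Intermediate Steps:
$- \frac{6969}{-20805} - \frac{42472}{27924} = \left(-6969\right) \left(- \frac{1}{20805}\right) - \frac{10618}{6981} = \frac{2323}{6935} - \frac{10618}{6981} = - \frac{57418967}{48413235}$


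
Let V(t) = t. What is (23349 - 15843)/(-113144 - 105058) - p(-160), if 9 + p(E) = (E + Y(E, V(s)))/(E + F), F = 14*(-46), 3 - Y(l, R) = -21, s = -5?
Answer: 64299974/7309767 ≈ 8.7964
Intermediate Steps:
Y(l, R) = 24 (Y(l, R) = 3 - 1*(-21) = 3 + 21 = 24)
F = -644
p(E) = -9 + (24 + E)/(-644 + E) (p(E) = -9 + (E + 24)/(E - 644) = -9 + (24 + E)/(-644 + E))
(23349 - 15843)/(-113144 - 105058) - p(-160) = (23349 - 15843)/(-113144 - 105058) - 4*(1455 - 2*(-160))/(-644 - 160) = 7506/(-218202) - 4*(1455 + 320)/(-804) = 7506*(-1/218202) - 4*(-1)*1775/804 = -1251/36367 - 1*(-1775/201) = -1251/36367 + 1775/201 = 64299974/7309767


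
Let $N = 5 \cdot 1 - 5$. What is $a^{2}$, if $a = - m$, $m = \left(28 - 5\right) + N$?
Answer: $529$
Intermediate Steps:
$N = 0$ ($N = 5 - 5 = 0$)
$m = 23$ ($m = \left(28 - 5\right) + 0 = 23 + 0 = 23$)
$a = -23$ ($a = \left(-1\right) 23 = -23$)
$a^{2} = \left(-23\right)^{2} = 529$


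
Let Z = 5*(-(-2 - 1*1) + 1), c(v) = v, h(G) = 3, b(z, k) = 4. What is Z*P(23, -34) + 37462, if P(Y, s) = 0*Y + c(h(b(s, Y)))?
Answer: 37522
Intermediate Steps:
P(Y, s) = 3 (P(Y, s) = 0*Y + 3 = 0 + 3 = 3)
Z = 20 (Z = 5*(-(-2 - 1) + 1) = 5*(-1*(-3) + 1) = 5*(3 + 1) = 5*4 = 20)
Z*P(23, -34) + 37462 = 20*3 + 37462 = 60 + 37462 = 37522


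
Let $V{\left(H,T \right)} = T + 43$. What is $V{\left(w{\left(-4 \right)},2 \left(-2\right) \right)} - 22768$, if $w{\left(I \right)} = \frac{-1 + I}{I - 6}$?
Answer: $-22729$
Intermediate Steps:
$w{\left(I \right)} = \frac{-1 + I}{-6 + I}$
$V{\left(H,T \right)} = 43 + T$
$V{\left(w{\left(-4 \right)},2 \left(-2\right) \right)} - 22768 = \left(43 + 2 \left(-2\right)\right) - 22768 = \left(43 - 4\right) - 22768 = 39 - 22768 = -22729$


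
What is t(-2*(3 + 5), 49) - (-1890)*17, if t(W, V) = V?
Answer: 32179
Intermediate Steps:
t(-2*(3 + 5), 49) - (-1890)*17 = 49 - (-1890)*17 = 49 - 1*(-32130) = 49 + 32130 = 32179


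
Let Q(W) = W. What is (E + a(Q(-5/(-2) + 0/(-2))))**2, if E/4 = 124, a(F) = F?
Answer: 994009/4 ≈ 2.4850e+5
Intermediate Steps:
E = 496 (E = 4*124 = 496)
(E + a(Q(-5/(-2) + 0/(-2))))**2 = (496 + (-5/(-2) + 0/(-2)))**2 = (496 + (-5*(-1/2) + 0*(-1/2)))**2 = (496 + (5/2 + 0))**2 = (496 + 5/2)**2 = (997/2)**2 = 994009/4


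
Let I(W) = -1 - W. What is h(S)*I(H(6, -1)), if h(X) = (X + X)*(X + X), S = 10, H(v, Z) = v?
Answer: -2800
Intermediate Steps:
h(X) = 4*X² (h(X) = (2*X)*(2*X) = 4*X²)
h(S)*I(H(6, -1)) = (4*10²)*(-1 - 1*6) = (4*100)*(-1 - 6) = 400*(-7) = -2800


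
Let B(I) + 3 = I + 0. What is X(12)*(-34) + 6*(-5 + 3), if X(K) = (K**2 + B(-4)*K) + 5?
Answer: -2222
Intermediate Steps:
B(I) = -3 + I (B(I) = -3 + (I + 0) = -3 + I)
X(K) = 5 + K**2 - 7*K (X(K) = (K**2 + (-3 - 4)*K) + 5 = (K**2 - 7*K) + 5 = 5 + K**2 - 7*K)
X(12)*(-34) + 6*(-5 + 3) = (5 + 12**2 - 7*12)*(-34) + 6*(-5 + 3) = (5 + 144 - 84)*(-34) + 6*(-2) = 65*(-34) - 12 = -2210 - 12 = -2222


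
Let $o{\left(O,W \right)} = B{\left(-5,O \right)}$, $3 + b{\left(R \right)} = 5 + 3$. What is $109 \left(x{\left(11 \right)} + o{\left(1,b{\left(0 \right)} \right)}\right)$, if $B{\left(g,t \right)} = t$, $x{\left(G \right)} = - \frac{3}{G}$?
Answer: $\frac{872}{11} \approx 79.273$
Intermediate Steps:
$b{\left(R \right)} = 5$ ($b{\left(R \right)} = -3 + \left(5 + 3\right) = -3 + 8 = 5$)
$o{\left(O,W \right)} = O$
$109 \left(x{\left(11 \right)} + o{\left(1,b{\left(0 \right)} \right)}\right) = 109 \left(- \frac{3}{11} + 1\right) = 109 \cdot \frac{8}{11} = \frac{872}{11}$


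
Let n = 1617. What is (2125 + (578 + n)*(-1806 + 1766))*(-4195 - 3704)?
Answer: 676746825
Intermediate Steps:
(2125 + (578 + n)*(-1806 + 1766))*(-4195 - 3704) = (2125 + (578 + 1617)*(-1806 + 1766))*(-4195 - 3704) = (2125 + 2195*(-40))*(-7899) = (2125 - 87800)*(-7899) = -85675*(-7899) = 676746825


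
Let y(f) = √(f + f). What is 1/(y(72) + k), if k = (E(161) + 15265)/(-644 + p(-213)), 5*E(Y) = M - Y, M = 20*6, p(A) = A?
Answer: -4285/24864 ≈ -0.17234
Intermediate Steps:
M = 120
y(f) = √2*√f (y(f) = √(2*f) = √2*√f)
E(Y) = 24 - Y/5 (E(Y) = (120 - Y)/5 = 24 - Y/5)
k = -76284/4285 (k = ((24 - ⅕*161) + 15265)/(-644 - 213) = ((24 - 161/5) + 15265)/(-857) = (-41/5 + 15265)*(-1/857) = (76284/5)*(-1/857) = -76284/4285 ≈ -17.803)
1/(y(72) + k) = 1/(√2*√72 - 76284/4285) = 1/(√2*(6*√2) - 76284/4285) = 1/(12 - 76284/4285) = 1/(-24864/4285) = -4285/24864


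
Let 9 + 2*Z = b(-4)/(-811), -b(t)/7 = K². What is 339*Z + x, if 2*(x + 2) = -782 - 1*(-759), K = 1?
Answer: -2493885/1622 ≈ -1537.5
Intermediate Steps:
x = -27/2 (x = -2 + (-782 - 1*(-759))/2 = -2 + (-782 + 759)/2 = -2 + (½)*(-23) = -2 - 23/2 = -27/2 ≈ -13.500)
b(t) = -7 (b(t) = -7*1² = -7*1 = -7)
Z = -3646/811 (Z = -9/2 + (-7/(-811))/2 = -9/2 + (-7*(-1/811))/2 = -9/2 + (½)*(7/811) = -9/2 + 7/1622 = -3646/811 ≈ -4.4957)
339*Z + x = 339*(-3646/811) - 27/2 = -1235994/811 - 27/2 = -2493885/1622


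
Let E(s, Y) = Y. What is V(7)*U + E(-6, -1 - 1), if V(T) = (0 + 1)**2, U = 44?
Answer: 42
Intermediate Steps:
V(T) = 1 (V(T) = 1**2 = 1)
V(7)*U + E(-6, -1 - 1) = 1*44 + (-1 - 1) = 44 - 2 = 42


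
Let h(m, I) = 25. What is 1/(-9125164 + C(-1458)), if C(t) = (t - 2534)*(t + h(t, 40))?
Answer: -1/3404628 ≈ -2.9372e-7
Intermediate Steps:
C(t) = (-2534 + t)*(25 + t) (C(t) = (t - 2534)*(t + 25) = (-2534 + t)*(25 + t))
1/(-9125164 + C(-1458)) = 1/(-9125164 + (-63350 + (-1458)² - 2509*(-1458))) = 1/(-9125164 + (-63350 + 2125764 + 3658122)) = 1/(-9125164 + 5720536) = 1/(-3404628) = -1/3404628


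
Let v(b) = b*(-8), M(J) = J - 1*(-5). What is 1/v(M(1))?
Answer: -1/48 ≈ -0.020833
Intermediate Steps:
M(J) = 5 + J (M(J) = J + 5 = 5 + J)
v(b) = -8*b
1/v(M(1)) = 1/(-8*(5 + 1)) = 1/(-8*6) = 1/(-48) = -1/48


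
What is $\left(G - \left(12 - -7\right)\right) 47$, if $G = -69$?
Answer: $-4136$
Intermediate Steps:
$\left(G - \left(12 - -7\right)\right) 47 = \left(-69 - \left(12 - -7\right)\right) 47 = \left(-69 - \left(12 + 7\right)\right) 47 = \left(-69 - 19\right) 47 = \left(-88\right) 47 = -4136$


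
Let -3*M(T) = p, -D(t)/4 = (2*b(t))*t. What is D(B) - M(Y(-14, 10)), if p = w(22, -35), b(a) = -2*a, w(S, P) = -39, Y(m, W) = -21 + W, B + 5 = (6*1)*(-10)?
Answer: 67587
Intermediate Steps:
B = -65 (B = -5 + (6*1)*(-10) = -5 + 6*(-10) = -5 - 60 = -65)
p = -39
D(t) = 16*t² (D(t) = -4*2*(-2*t)*t = -4*(-4*t)*t = -(-16)*t² = 16*t²)
M(T) = 13 (M(T) = -⅓*(-39) = 13)
D(B) - M(Y(-14, 10)) = 16*(-65)² - 1*13 = 16*4225 - 13 = 67600 - 13 = 67587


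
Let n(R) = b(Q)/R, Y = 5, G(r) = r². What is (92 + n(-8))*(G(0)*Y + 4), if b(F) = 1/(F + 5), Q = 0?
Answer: 3679/10 ≈ 367.90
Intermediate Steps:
b(F) = 1/(5 + F)
n(R) = 1/(5*R) (n(R) = 1/((5 + 0)*R) = 1/(5*R))
(92 + n(-8))*(G(0)*Y + 4) = (92 + (⅕)/(-8))*(0²*5 + 4) = (92 + (⅕)*(-⅛))*(0*5 + 4) = (92 - 1/40)*(0 + 4) = (3679/40)*4 = 3679/10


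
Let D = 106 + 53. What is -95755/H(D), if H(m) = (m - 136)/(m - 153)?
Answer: -574530/23 ≈ -24980.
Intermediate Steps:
D = 159
H(m) = (-136 + m)/(-153 + m)
-95755/H(D) = -95755*(-153 + 159)/(-136 + 159) = -95755/(23/6) = -95755/((⅙)*23) = -95755/23/6 = -95755*6/23 = -574530/23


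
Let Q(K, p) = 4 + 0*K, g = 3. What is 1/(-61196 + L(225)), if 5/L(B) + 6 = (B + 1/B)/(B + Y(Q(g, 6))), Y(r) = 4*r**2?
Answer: -19972/1222225637 ≈ -1.6341e-5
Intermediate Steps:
Q(K, p) = 4 (Q(K, p) = 4 + 0 = 4)
L(B) = 5/(-6 + (B + 1/B)/(64 + B)) (L(B) = 5/(-6 + (B + 1/B)/(B + 4*4**2)) = 5/(-6 + (B + 1/B)/(B + 4*16)) = 5/(-6 + (B + 1/B)/(B + 64)) = 5/(-6 + (B + 1/B)/(64 + B)))
1/(-61196 + L(225)) = 1/(-61196 - 5*225*(64 + 225)/(-1 + 5*225**2 + 384*225)) = 1/(-61196 - 5*225*289/(-1 + 5*50625 + 86400)) = 1/(-61196 - 5*225*289/(-1 + 253125 + 86400)) = 1/(-61196 - 5*225*289/339524) = 1/(-61196 - 5*225*1/339524*289) = 1/(-61196 - 19125/19972) = 1/(-1222225637/19972) = -19972/1222225637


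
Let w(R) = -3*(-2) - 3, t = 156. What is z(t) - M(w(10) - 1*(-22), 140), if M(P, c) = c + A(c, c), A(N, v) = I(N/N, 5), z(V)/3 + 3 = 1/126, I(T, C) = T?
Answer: -6299/42 ≈ -149.98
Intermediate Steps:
w(R) = 3 (w(R) = 6 - 3 = 3)
z(V) = -377/42 (z(V) = -9 + 3/126 = -9 + 3*(1/126) = -9 + 1/42 = -377/42)
A(N, v) = 1 (A(N, v) = N/N = 1)
M(P, c) = 1 + c (M(P, c) = c + 1 = 1 + c)
z(t) - M(w(10) - 1*(-22), 140) = -377/42 - (1 + 140) = -377/42 - 1*141 = -377/42 - 141 = -6299/42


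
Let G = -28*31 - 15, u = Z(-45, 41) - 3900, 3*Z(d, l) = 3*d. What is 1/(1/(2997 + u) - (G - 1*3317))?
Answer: 948/3981599 ≈ 0.00023810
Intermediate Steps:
Z(d, l) = d (Z(d, l) = (3*d)/3 = d)
u = -3945 (u = -45 - 3900 = -3945)
G = -883 (G = -868 - 15 = -883)
1/(1/(2997 + u) - (G - 1*3317)) = 1/(1/(2997 - 3945) - (-883 - 1*3317)) = 1/(1/(-948) - (-883 - 3317)) = 1/(-1/948 - 1*(-4200)) = 1/(-1/948 + 4200) = 1/(3981599/948) = 948/3981599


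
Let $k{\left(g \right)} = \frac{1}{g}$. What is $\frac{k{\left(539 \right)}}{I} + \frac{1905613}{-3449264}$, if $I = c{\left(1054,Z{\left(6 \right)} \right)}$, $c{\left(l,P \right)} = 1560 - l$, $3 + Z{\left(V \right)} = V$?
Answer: $- \frac{1614043499}{2921526608} \approx -0.55247$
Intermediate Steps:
$Z{\left(V \right)} = -3 + V$
$I = 506$ ($I = 1560 - 1054 = 506$)
$\frac{k{\left(539 \right)}}{I} + \frac{1905613}{-3449264} = \frac{1}{539 \cdot 506} + \frac{1905613}{-3449264} = \frac{1}{539} \cdot \frac{1}{506} + 1905613 \left(- \frac{1}{3449264}\right) = \frac{1}{272734} - \frac{1905613}{3449264} = - \frac{1614043499}{2921526608}$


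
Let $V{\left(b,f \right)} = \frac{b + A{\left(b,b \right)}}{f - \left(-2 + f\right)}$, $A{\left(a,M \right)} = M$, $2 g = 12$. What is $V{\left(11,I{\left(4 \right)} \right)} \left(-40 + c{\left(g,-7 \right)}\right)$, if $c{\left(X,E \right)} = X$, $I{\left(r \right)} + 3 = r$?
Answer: $-374$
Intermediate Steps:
$g = 6$ ($g = \frac{1}{2} \cdot 12 = 6$)
$I{\left(r \right)} = -3 + r$
$V{\left(b,f \right)} = b$ ($V{\left(b,f \right)} = \frac{b + b}{f - \left(-2 + f\right)} = \frac{2 b}{2} = 2 b \frac{1}{2} = b$)
$V{\left(11,I{\left(4 \right)} \right)} \left(-40 + c{\left(g,-7 \right)}\right) = 11 \left(-40 + 6\right) = 11 \left(-34\right) = -374$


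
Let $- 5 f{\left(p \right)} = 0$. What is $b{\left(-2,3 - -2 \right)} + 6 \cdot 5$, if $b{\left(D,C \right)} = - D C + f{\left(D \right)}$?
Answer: $40$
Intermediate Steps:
$f{\left(p \right)} = 0$ ($f{\left(p \right)} = \left(- \frac{1}{5}\right) 0 = 0$)
$b{\left(D,C \right)} = - C D$ ($b{\left(D,C \right)} = - D C + 0 = - C D + 0 = - C D$)
$b{\left(-2,3 - -2 \right)} + 6 \cdot 5 = \left(-1\right) \left(3 - -2\right) \left(-2\right) + 6 \cdot 5 = \left(-1\right) \left(3 + 2\right) \left(-2\right) + 30 = \left(-1\right) 5 \left(-2\right) + 30 = 10 + 30 = 40$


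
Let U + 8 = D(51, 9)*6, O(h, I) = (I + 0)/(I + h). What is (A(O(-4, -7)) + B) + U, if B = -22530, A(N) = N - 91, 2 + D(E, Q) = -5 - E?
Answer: -252740/11 ≈ -22976.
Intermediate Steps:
D(E, Q) = -7 - E (D(E, Q) = -2 + (-5 - E) = -7 - E)
O(h, I) = I/(I + h)
A(N) = -91 + N
U = -356 (U = -8 + (-7 - 1*51)*6 = -8 + (-7 - 51)*6 = -8 - 58*6 = -8 - 348 = -356)
(A(O(-4, -7)) + B) + U = ((-91 - 7/(-7 - 4)) - 22530) - 356 = ((-91 - 7/(-11)) - 22530) - 356 = ((-91 - 7*(-1/11)) - 22530) - 356 = ((-91 + 7/11) - 22530) - 356 = (-994/11 - 22530) - 356 = -248824/11 - 356 = -252740/11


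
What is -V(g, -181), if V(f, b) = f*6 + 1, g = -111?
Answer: 665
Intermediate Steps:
V(f, b) = 1 + 6*f (V(f, b) = 6*f + 1 = 1 + 6*f)
-V(g, -181) = -(1 + 6*(-111)) = -(1 - 666) = -1*(-665) = 665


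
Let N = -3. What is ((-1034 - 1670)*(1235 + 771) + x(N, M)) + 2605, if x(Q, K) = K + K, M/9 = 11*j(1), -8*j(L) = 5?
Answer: -21686971/4 ≈ -5.4217e+6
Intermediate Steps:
j(L) = -5/8 (j(L) = -1/8*5 = -5/8)
M = -495/8 (M = 9*(11*(-5/8)) = 9*(-55/8) = -495/8 ≈ -61.875)
x(Q, K) = 2*K
((-1034 - 1670)*(1235 + 771) + x(N, M)) + 2605 = ((-1034 - 1670)*(1235 + 771) + 2*(-495/8)) + 2605 = (-2704*2006 - 495/4) + 2605 = (-5424224 - 495/4) + 2605 = -21697391/4 + 2605 = -21686971/4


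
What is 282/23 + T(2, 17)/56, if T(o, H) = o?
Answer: 7919/644 ≈ 12.297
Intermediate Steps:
282/23 + T(2, 17)/56 = 282/23 + 2/56 = 282*(1/23) + 2*(1/56) = 282/23 + 1/28 = 7919/644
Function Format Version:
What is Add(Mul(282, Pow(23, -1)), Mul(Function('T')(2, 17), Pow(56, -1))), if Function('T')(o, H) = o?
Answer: Rational(7919, 644) ≈ 12.297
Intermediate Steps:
Add(Mul(282, Pow(23, -1)), Mul(Function('T')(2, 17), Pow(56, -1))) = Add(Mul(282, Pow(23, -1)), Mul(2, Pow(56, -1))) = Add(Mul(282, Rational(1, 23)), Mul(2, Rational(1, 56))) = Add(Rational(282, 23), Rational(1, 28)) = Rational(7919, 644)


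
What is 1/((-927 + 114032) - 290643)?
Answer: -1/177538 ≈ -5.6326e-6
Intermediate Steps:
1/((-927 + 114032) - 290643) = 1/(113105 - 290643) = 1/(-177538) = -1/177538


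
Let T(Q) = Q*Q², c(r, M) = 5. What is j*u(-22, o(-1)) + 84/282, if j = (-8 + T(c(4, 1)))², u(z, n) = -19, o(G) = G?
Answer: -12224263/47 ≈ -2.6009e+5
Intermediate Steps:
T(Q) = Q³
j = 13689 (j = (-8 + 5³)² = (-8 + 125)² = 117² = 13689)
j*u(-22, o(-1)) + 84/282 = 13689*(-19) + 84/282 = -260091 + 84*(1/282) = -260091 + 14/47 = -12224263/47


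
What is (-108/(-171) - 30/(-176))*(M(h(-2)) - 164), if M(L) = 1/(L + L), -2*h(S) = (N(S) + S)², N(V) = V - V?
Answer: -881037/6688 ≈ -131.73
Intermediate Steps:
N(V) = 0
h(S) = -S²/2 (h(S) = -(0 + S)²/2 = -S²/2)
M(L) = 1/(2*L)
(-108/(-171) - 30/(-176))*(M(h(-2)) - 164) = (-108/(-171) - 30/(-176))*(1/(2*((-½*(-2)²))) - 164) = (-108*(-1/171) - 30*(-1/176))*(1/(2*((-½*4))) - 164) = (12/19 + 15/88)*((½)/(-2) - 164) = 1341*((½)*(-½) - 164)/1672 = 1341*(-¼ - 164)/1672 = (1341/1672)*(-657/4) = -881037/6688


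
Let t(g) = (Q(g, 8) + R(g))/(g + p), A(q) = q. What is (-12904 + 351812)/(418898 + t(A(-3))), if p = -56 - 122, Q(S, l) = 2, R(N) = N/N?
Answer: 61342348/75820535 ≈ 0.80905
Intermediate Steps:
R(N) = 1
p = -178
t(g) = 3/(-178 + g) (t(g) = (2 + 1)/(g - 178) = 3/(-178 + g))
(-12904 + 351812)/(418898 + t(A(-3))) = (-12904 + 351812)/(418898 + 3/(-178 - 3)) = 338908/(418898 + 3/(-181)) = 338908/(418898 + 3*(-1/181)) = 338908/(418898 - 3/181) = 338908/(75820535/181) = 338908*(181/75820535) = 61342348/75820535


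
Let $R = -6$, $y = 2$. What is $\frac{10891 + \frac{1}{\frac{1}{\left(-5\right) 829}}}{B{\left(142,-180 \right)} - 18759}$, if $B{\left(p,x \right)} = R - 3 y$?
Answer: $- \frac{6746}{18771} \approx -0.35938$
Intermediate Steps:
$B{\left(p,x \right)} = -12$ ($B{\left(p,x \right)} = -6 - 6 = -12$)
$\frac{10891 + \frac{1}{\frac{1}{\left(-5\right) 829}}}{B{\left(142,-180 \right)} - 18759} = \frac{10891 + \frac{1}{\frac{1}{\left(-5\right) 829}}}{-12 - 18759} = \frac{10891 + \frac{1}{\frac{1}{-4145}}}{-18771} = \left(10891 + \frac{1}{- \frac{1}{4145}}\right) \left(- \frac{1}{18771}\right) = \left(10891 - 4145\right) \left(- \frac{1}{18771}\right) = 6746 \left(- \frac{1}{18771}\right) = - \frac{6746}{18771}$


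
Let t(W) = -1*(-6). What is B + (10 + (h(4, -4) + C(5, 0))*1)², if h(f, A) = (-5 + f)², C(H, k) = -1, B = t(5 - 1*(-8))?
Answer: 106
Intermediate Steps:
t(W) = 6
B = 6
B + (10 + (h(4, -4) + C(5, 0))*1)² = 6 + (10 + ((-5 + 4)² - 1)*1)² = 6 + (10 + ((-1)² - 1)*1)² = 6 + (10 + (1 - 1)*1)² = 6 + (10 + 0*1)² = 6 + (10 + 0)² = 6 + 10² = 6 + 100 = 106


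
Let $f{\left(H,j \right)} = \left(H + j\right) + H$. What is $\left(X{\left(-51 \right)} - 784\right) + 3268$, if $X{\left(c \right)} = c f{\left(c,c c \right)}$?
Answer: $-124965$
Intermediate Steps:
$f{\left(H,j \right)} = j + 2 H$
$X{\left(c \right)} = c \left(c^{2} + 2 c\right)$ ($X{\left(c \right)} = c \left(c c + 2 c\right) = c \left(c^{2} + 2 c\right)$)
$\left(X{\left(-51 \right)} - 784\right) + 3268 = \left(\left(-51\right)^{2} \left(2 - 51\right) - 784\right) + 3268 = \left(2601 \left(-49\right) - 784\right) + 3268 = \left(-127449 - 784\right) + 3268 = -128233 + 3268 = -124965$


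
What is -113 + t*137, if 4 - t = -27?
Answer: 4134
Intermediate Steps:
t = 31 (t = 4 - 1*(-27) = 4 + 27 = 31)
-113 + t*137 = -113 + 31*137 = -113 + 4247 = 4134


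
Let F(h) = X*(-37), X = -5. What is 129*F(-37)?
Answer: 23865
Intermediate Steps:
F(h) = 185 (F(h) = -5*(-37) = 185)
129*F(-37) = 129*185 = 23865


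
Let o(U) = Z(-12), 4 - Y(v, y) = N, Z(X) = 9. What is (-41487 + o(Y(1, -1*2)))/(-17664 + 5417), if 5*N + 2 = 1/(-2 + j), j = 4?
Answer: 41478/12247 ≈ 3.3868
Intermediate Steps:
N = -3/10 (N = -2/5 + 1/(5*(-2 + 4)) = -2/5 + (1/5)/2 = -2/5 + (1/5)*(1/2) = -2/5 + 1/10 = -3/10 ≈ -0.30000)
Y(v, y) = 43/10 (Y(v, y) = 4 - 1*(-3/10) = 4 + 3/10 = 43/10)
o(U) = 9
(-41487 + o(Y(1, -1*2)))/(-17664 + 5417) = (-41487 + 9)/(-17664 + 5417) = -41478/(-12247) = -41478*(-1/12247) = 41478/12247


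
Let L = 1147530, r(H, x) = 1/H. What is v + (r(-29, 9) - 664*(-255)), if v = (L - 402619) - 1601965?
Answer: -19944287/29 ≈ -6.8773e+5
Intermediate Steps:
v = -857054 (v = (1147530 - 402619) - 1601965 = 744911 - 1601965 = -857054)
v + (r(-29, 9) - 664*(-255)) = -857054 + (1/(-29) - 664*(-255)) = -857054 + (-1/29 + 169320) = -857054 + 4910279/29 = -19944287/29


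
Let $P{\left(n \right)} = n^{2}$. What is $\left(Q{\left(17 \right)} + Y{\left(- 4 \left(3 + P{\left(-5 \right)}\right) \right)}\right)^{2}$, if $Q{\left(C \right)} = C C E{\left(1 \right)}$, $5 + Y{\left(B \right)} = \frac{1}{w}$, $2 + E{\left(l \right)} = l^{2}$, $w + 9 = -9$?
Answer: $\frac{28015849}{324} \approx 86469.0$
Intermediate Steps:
$w = -18$ ($w = -9 - 9 = -18$)
$E{\left(l \right)} = -2 + l^{2}$
$Y{\left(B \right)} = - \frac{91}{18}$ ($Y{\left(B \right)} = -5 + \frac{1}{-18} = -5 - \frac{1}{18} = - \frac{91}{18}$)
$Q{\left(C \right)} = - C^{2}$ ($Q{\left(C \right)} = C C \left(-2 + 1^{2}\right) = C^{2} \left(-2 + 1\right) = C^{2} \left(-1\right) = - C^{2}$)
$\left(Q{\left(17 \right)} + Y{\left(- 4 \left(3 + P{\left(-5 \right)}\right) \right)}\right)^{2} = \left(- 17^{2} - \frac{91}{18}\right)^{2} = \left(\left(-1\right) 289 - \frac{91}{18}\right)^{2} = \left(-289 - \frac{91}{18}\right)^{2} = \left(- \frac{5293}{18}\right)^{2} = \frac{28015849}{324}$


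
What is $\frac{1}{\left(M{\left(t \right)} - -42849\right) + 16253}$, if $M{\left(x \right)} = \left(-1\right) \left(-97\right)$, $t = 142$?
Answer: $\frac{1}{59199} \approx 1.6892 \cdot 10^{-5}$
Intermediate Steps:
$M{\left(x \right)} = 97$
$\frac{1}{\left(M{\left(t \right)} - -42849\right) + 16253} = \frac{1}{\left(97 - -42849\right) + 16253} = \frac{1}{\left(97 + 42849\right) + 16253} = \frac{1}{42946 + 16253} = \frac{1}{59199}$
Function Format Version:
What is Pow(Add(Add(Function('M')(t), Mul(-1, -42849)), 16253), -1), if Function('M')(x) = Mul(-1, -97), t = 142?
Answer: Rational(1, 59199) ≈ 1.6892e-5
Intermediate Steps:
Function('M')(x) = 97
Pow(Add(Add(Function('M')(t), Mul(-1, -42849)), 16253), -1) = Pow(Add(Add(97, Mul(-1, -42849)), 16253), -1) = Pow(Add(Add(97, 42849), 16253), -1) = Pow(Add(42946, 16253), -1) = Pow(59199, -1) = Rational(1, 59199)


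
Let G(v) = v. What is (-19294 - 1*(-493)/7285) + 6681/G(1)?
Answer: -91885212/7285 ≈ -12613.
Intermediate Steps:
(-19294 - 1*(-493)/7285) + 6681/G(1) = (-19294 - 1*(-493)/7285) + 6681/1 = (-19294 + 493*(1/7285)) + 6681*1 = (-19294 + 493/7285) + 6681 = -140556297/7285 + 6681 = -91885212/7285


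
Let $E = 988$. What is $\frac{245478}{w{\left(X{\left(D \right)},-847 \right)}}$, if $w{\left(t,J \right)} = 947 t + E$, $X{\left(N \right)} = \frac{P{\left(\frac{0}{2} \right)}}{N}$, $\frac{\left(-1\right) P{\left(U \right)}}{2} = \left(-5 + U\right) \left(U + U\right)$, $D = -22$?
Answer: $\frac{122739}{494} \approx 248.46$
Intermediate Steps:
$P{\left(U \right)} = - 4 U \left(-5 + U\right)$ ($P{\left(U \right)} = - 2 \left(-5 + U\right) \left(U + U\right) = - 2 \left(-5 + U\right) 2 U = - 2 \cdot 2 U \left(-5 + U\right) = - 4 U \left(-5 + U\right)$)
$X{\left(N \right)} = 0$ ($X{\left(N \right)} = \frac{4 \cdot \frac{0}{2} \left(5 - \frac{0}{2}\right)}{N} = \frac{4 \cdot 0 \cdot \frac{1}{2} \left(5 - 0 \cdot \frac{1}{2}\right)}{N} = \frac{4 \cdot 0 \left(5 - 0\right)}{N} = \frac{4 \cdot 0 \left(5 + 0\right)}{N} = \frac{4 \cdot 0 \cdot 5}{N} = \frac{0}{N} = 0$)
$w{\left(t,J \right)} = 988 + 947 t$ ($w{\left(t,J \right)} = 947 t + 988 = 988 + 947 t$)
$\frac{245478}{w{\left(X{\left(D \right)},-847 \right)}} = \frac{245478}{988 + 947 \cdot 0} = \frac{245478}{988 + 0} = \frac{245478}{988} = 245478 \cdot \frac{1}{988} = \frac{122739}{494}$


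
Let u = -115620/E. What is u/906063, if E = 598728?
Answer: -9635/45207107322 ≈ -2.1313e-7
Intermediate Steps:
u = -9635/49894 (u = -115620/598728 = -115620*1/598728 = -9635/49894 ≈ -0.19311)
u/906063 = -9635/49894/906063 = -9635/49894*1/906063 = -9635/45207107322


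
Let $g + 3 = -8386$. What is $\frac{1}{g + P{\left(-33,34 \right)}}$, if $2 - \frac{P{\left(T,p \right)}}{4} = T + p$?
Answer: $- \frac{1}{8385} \approx -0.00011926$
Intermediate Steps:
$g = -8389$ ($g = -3 - 8386 = -8389$)
$P{\left(T,p \right)} = 8 - 4 T - 4 p$ ($P{\left(T,p \right)} = 8 - 4 \left(T + p\right) = 8 - \left(4 T + 4 p\right) = 8 - 4 T - 4 p$)
$\frac{1}{g + P{\left(-33,34 \right)}} = \frac{1}{-8389 - -4} = \frac{1}{-8389 + \left(8 + 132 - 136\right)} = \frac{1}{-8389 + 4} = \frac{1}{-8385} = - \frac{1}{8385}$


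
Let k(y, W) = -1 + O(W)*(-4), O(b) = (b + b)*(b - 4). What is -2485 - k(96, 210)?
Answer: 343596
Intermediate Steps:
O(b) = 2*b*(-4 + b) (O(b) = (2*b)*(-4 + b) = 2*b*(-4 + b))
k(y, W) = -1 - 8*W*(-4 + W) (k(y, W) = -1 + (2*W*(-4 + W))*(-4) = -1 - 8*W*(-4 + W))
-2485 - k(96, 210) = -2485 - (-1 - 8*210*(-4 + 210)) = -2485 - (-1 - 8*210*206) = -2485 - (-1 - 346080) = -2485 - 1*(-346081) = -2485 + 346081 = 343596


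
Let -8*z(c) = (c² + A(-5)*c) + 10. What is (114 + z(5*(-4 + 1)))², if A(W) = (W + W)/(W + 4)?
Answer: 683929/64 ≈ 10686.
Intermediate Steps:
A(W) = 2*W/(4 + W) (A(W) = (2*W)/(4 + W) = 2*W/(4 + W))
z(c) = -5/4 - 5*c/4 - c²/8 (z(c) = -((c² + (2*(-5)/(4 - 5))*c) + 10)/8 = -((c² + (2*(-5)/(-1))*c) + 10)/8 = -((c² + (2*(-5)*(-1))*c) + 10)/8 = -((c² + 10*c) + 10)/8 = -(10 + c² + 10*c)/8 = -5/4 - 5*c/4 - c²/8)
(114 + z(5*(-4 + 1)))² = (114 + (-5/4 - 25*(-4 + 1)/4 - 25*(-4 + 1)²/8))² = (114 + (-5/4 - 25*(-3)/4 - (5*(-3))²/8))² = (114 + (-5/4 - 5/4*(-15) - ⅛*(-15)²))² = (114 + (-5/4 + 75/4 - ⅛*225))² = (114 + (-5/4 + 75/4 - 225/8))² = (114 - 85/8)² = (827/8)² = 683929/64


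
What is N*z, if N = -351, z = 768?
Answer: -269568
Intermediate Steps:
N*z = -351*768 = -269568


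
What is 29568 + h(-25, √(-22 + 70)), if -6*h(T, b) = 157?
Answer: 177251/6 ≈ 29542.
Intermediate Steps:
h(T, b) = -157/6 (h(T, b) = -⅙*157 = -157/6)
29568 + h(-25, √(-22 + 70)) = 29568 - 157/6 = 177251/6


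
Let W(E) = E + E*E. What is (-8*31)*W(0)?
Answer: 0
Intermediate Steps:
W(E) = E + E**2
(-8*31)*W(0) = (-8*31)*(0*(1 + 0)) = -0 = -248*0 = 0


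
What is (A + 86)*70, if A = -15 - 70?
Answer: 70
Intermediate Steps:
A = -85
(A + 86)*70 = (-85 + 86)*70 = 1*70 = 70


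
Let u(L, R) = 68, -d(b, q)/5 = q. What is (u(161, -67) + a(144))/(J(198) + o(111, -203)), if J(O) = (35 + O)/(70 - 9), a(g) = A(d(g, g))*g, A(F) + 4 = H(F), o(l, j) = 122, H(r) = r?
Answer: -6355468/7675 ≈ -828.07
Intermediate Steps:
d(b, q) = -5*q
A(F) = -4 + F
a(g) = g*(-4 - 5*g) (a(g) = (-4 - 5*g)*g = g*(-4 - 5*g))
J(O) = 35/61 + O/61 (J(O) = (35 + O)/61 = (35 + O)*(1/61) = 35/61 + O/61)
(u(161, -67) + a(144))/(J(198) + o(111, -203)) = (68 - 1*144*(4 + 5*144))/((35/61 + (1/61)*198) + 122) = (68 - 1*144*(4 + 720))/((35/61 + 198/61) + 122) = (68 - 1*144*724)/(233/61 + 122) = (68 - 104256)/(7675/61) = -104188*61/7675 = -6355468/7675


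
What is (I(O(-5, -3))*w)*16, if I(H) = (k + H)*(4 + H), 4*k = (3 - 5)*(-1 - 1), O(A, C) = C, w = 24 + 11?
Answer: -1120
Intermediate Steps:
w = 35
k = 1 (k = ((3 - 5)*(-1 - 1))/4 = (-2*(-2))/4 = (¼)*4 = 1)
I(H) = (1 + H)*(4 + H)
(I(O(-5, -3))*w)*16 = ((4 + (-3)² + 5*(-3))*35)*16 = ((4 + 9 - 15)*35)*16 = -2*35*16 = -70*16 = -1120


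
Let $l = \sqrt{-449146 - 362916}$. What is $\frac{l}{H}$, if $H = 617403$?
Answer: $\frac{i \sqrt{812062}}{617403} \approx 0.0014596 i$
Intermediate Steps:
$l = i \sqrt{812062}$ ($l = \sqrt{-812062} = i \sqrt{812062} \approx 901.14 i$)
$\frac{l}{H} = \frac{i \sqrt{812062}}{617403}$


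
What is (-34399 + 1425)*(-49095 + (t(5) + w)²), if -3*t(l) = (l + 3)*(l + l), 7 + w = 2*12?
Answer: 14541995636/9 ≈ 1.6158e+9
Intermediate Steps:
w = 17 (w = -7 + 2*12 = -7 + 24 = 17)
t(l) = -2*l*(3 + l)/3 (t(l) = -(l + 3)*(l + l)/3 = -(3 + l)*2*l/3 = -2*l*(3 + l)/3)
(-34399 + 1425)*(-49095 + (t(5) + w)²) = (-34399 + 1425)*(-49095 + (-⅔*5*(3 + 5) + 17)²) = -32974*(-49095 + (-⅔*5*8 + 17)²) = -32974*(-49095 + (-80/3 + 17)²) = -32974*(-49095 + (-29/3)²) = -32974*(-49095 + 841/9) = -32974*(-441014/9) = 14541995636/9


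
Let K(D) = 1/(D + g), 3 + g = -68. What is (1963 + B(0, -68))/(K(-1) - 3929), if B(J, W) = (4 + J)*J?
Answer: -141336/282889 ≈ -0.49962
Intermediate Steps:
g = -71 (g = -3 - 68 = -71)
B(J, W) = J*(4 + J)
K(D) = 1/(-71 + D) (K(D) = 1/(D - 71) = 1/(-71 + D))
(1963 + B(0, -68))/(K(-1) - 3929) = (1963 + 0*(4 + 0))/(1/(-71 - 1) - 3929) = (1963 + 0*4)/(1/(-72) - 3929) = (1963 + 0)/(-1/72 - 3929) = 1963/(-282889/72) = 1963*(-72/282889) = -141336/282889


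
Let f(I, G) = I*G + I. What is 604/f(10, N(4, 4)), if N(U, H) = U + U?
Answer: 302/45 ≈ 6.7111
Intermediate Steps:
N(U, H) = 2*U
f(I, G) = I + G*I (f(I, G) = G*I + I = I + G*I)
604/f(10, N(4, 4)) = 604/((10*(1 + 2*4))) = 604/((10*(1 + 8))) = 604/((10*9)) = 604/90 = 604*(1/90) = 302/45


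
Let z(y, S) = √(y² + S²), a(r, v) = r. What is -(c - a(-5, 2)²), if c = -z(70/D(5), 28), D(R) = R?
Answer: 25 + 14*√5 ≈ 56.305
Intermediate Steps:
z(y, S) = √(S² + y²)
c = -14*√5 (c = -√(28² + (70/5)²) = -√(784 + (70*(⅕))²) = -√(784 + 14²) = -√(784 + 196) = -√980 = -14*√5 ≈ -31.305)
-(c - a(-5, 2)²) = -(-14*√5 - 1*(-5)²) = -(-14*√5 - 1*25) = -(-14*√5 - 25) = -(-25 - 14*√5) = 25 + 14*√5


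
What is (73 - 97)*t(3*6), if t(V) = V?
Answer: -432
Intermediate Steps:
(73 - 97)*t(3*6) = (73 - 97)*(3*6) = -24*18 = -432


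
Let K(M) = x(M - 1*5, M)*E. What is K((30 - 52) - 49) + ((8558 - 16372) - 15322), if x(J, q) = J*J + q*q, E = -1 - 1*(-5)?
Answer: 20132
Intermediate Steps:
E = 4 (E = -1 + 5 = 4)
x(J, q) = J**2 + q**2
K(M) = 4*M**2 + 4*(-5 + M)**2 (K(M) = ((M - 1*5)**2 + M**2)*4 = ((M - 5)**2 + M**2)*4 = ((-5 + M)**2 + M**2)*4 = (M**2 + (-5 + M)**2)*4 = 4*M**2 + 4*(-5 + M)**2)
K((30 - 52) - 49) + ((8558 - 16372) - 15322) = (4*((30 - 52) - 49)**2 + 4*(-5 + ((30 - 52) - 49))**2) + ((8558 - 16372) - 15322) = (4*(-22 - 49)**2 + 4*(-5 + (-22 - 49))**2) + (-7814 - 15322) = (4*(-71)**2 + 4*(-5 - 71)**2) - 23136 = (4*5041 + 4*(-76)**2) - 23136 = (20164 + 4*5776) - 23136 = (20164 + 23104) - 23136 = 43268 - 23136 = 20132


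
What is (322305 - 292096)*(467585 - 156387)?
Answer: 9400980382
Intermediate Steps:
(322305 - 292096)*(467585 - 156387) = 30209*311198 = 9400980382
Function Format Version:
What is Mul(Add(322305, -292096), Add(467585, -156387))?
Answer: 9400980382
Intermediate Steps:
Mul(Add(322305, -292096), Add(467585, -156387)) = Mul(30209, 311198) = 9400980382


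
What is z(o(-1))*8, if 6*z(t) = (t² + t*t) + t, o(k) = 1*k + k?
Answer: 8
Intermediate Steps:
o(k) = 2*k (o(k) = k + k = 2*k)
z(t) = t²/3 + t/6 (z(t) = ((t² + t*t) + t)/6 = ((t² + t²) + t)/6 = (2*t² + t)/6 = (t + 2*t²)/6 = t²/3 + t/6)
z(o(-1))*8 = ((2*(-1))*(1 + 2*(2*(-1)))/6)*8 = ((⅙)*(-2)*(1 + 2*(-2)))*8 = ((⅙)*(-2)*(1 - 4))*8 = ((⅙)*(-2)*(-3))*8 = 1*8 = 8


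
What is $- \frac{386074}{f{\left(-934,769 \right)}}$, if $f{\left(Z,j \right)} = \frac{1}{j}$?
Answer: $-296890906$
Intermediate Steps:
$- \frac{386074}{f{\left(-934,769 \right)}} = - \frac{386074}{\frac{1}{769}} = - 386074 \frac{1}{\frac{1}{769}} = \left(-386074\right) 769 = -296890906$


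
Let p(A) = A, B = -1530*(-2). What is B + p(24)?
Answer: 3084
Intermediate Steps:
B = 3060
B + p(24) = 3060 + 24 = 3084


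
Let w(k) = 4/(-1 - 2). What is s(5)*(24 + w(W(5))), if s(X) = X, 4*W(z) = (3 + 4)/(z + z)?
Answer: 340/3 ≈ 113.33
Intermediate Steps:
W(z) = 7/(8*z) (W(z) = ((3 + 4)/(z + z))/4 = (7/((2*z)))/4 = (7*(1/(2*z)))/4 = (7/(2*z))/4 = 7/(8*z))
w(k) = -4/3 (w(k) = 4/(-3) = 4*(-1/3) = -4/3)
s(5)*(24 + w(W(5))) = 5*(24 - 4/3) = 5*(68/3) = 340/3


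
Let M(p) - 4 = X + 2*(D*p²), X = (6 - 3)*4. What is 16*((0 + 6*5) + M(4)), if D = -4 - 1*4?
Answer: -3360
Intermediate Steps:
D = -8 (D = -4 - 4 = -8)
X = 12 (X = 3*4 = 12)
M(p) = 16 - 16*p² (M(p) = 4 + (12 + 2*(-8*p²)) = 4 + (12 - 16*p²) = 16 - 16*p²)
16*((0 + 6*5) + M(4)) = 16*((0 + 6*5) + (16 - 16*4²)) = 16*((0 + 30) + (16 - 16*16)) = 16*(30 + (16 - 256)) = 16*(30 - 240) = 16*(-210) = -3360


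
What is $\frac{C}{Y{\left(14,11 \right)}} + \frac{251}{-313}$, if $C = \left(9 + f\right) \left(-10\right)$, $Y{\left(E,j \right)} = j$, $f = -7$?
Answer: $- \frac{9021}{3443} \approx -2.6201$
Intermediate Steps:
$C = -20$ ($C = \left(9 - 7\right) \left(-10\right) = 2 \left(-10\right) = -20$)
$\frac{C}{Y{\left(14,11 \right)}} + \frac{251}{-313} = - \frac{20}{11} + \frac{251}{-313} = \left(-20\right) \frac{1}{11} + 251 \left(- \frac{1}{313}\right) = - \frac{20}{11} - \frac{251}{313} = - \frac{9021}{3443}$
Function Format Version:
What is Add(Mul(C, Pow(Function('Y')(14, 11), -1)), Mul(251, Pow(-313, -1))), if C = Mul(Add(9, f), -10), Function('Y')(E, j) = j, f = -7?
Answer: Rational(-9021, 3443) ≈ -2.6201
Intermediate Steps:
C = -20 (C = Mul(Add(9, -7), -10) = Mul(2, -10) = -20)
Add(Mul(C, Pow(Function('Y')(14, 11), -1)), Mul(251, Pow(-313, -1))) = Add(Mul(-20, Pow(11, -1)), Mul(251, Pow(-313, -1))) = Add(Mul(-20, Rational(1, 11)), Mul(251, Rational(-1, 313))) = Add(Rational(-20, 11), Rational(-251, 313)) = Rational(-9021, 3443)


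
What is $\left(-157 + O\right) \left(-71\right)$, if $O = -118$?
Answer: $19525$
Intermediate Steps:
$\left(-157 + O\right) \left(-71\right) = \left(-157 - 118\right) \left(-71\right) = \left(-275\right) \left(-71\right) = 19525$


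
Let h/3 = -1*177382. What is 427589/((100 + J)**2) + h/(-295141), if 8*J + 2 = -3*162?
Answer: 127008439115/448909461 ≈ 282.93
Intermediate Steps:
J = -61 (J = -1/4 + (-3*162)/8 = -1/4 + (1/8)*(-486) = -1/4 - 243/4 = -61)
h = -532146 (h = 3*(-1*177382) = 3*(-177382) = -532146)
427589/((100 + J)**2) + h/(-295141) = 427589/((100 - 61)**2) - 532146/(-295141) = 427589/(39**2) - 532146*(-1/295141) = 427589/1521 + 532146/295141 = 127008439115/448909461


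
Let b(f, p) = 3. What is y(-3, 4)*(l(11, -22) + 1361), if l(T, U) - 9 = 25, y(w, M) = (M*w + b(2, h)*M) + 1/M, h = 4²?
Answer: 1395/4 ≈ 348.75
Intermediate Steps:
h = 16
y(w, M) = 1/M + 3*M + M*w (y(w, M) = (M*w + 3*M) + 1/M = (3*M + M*w) + 1/M = 1/M + 3*M + M*w)
l(T, U) = 34 (l(T, U) = 9 + 25 = 34)
y(-3, 4)*(l(11, -22) + 1361) = ((1 + 4²*(3 - 3))/4)*(34 + 1361) = ((1 + 16*0)/4)*1395 = ((1 + 0)/4)*1395 = ((¼)*1)*1395 = (¼)*1395 = 1395/4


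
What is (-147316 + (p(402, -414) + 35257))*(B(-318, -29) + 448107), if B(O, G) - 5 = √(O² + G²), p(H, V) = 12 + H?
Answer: -50029464240 - 111645*√101965 ≈ -5.0065e+10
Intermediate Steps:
B(O, G) = 5 + √(G² + O²) (B(O, G) = 5 + √(O² + G²) = 5 + √(G² + O²))
(-147316 + (p(402, -414) + 35257))*(B(-318, -29) + 448107) = (-147316 + ((12 + 402) + 35257))*((5 + √((-29)² + (-318)²)) + 448107) = (-147316 + (414 + 35257))*((5 + √(841 + 101124)) + 448107) = (-147316 + 35671)*((5 + √101965) + 448107) = -111645*(448112 + √101965) = -50029464240 - 111645*√101965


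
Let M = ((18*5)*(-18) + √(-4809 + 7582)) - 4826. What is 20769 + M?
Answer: 14323 + √2773 ≈ 14376.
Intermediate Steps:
M = -6446 + √2773 (M = (90*(-18) + √2773) - 4826 = (-1620 + √2773) - 4826 = -6446 + √2773 ≈ -6393.3)
20769 + M = 20769 + (-6446 + √2773) = 14323 + √2773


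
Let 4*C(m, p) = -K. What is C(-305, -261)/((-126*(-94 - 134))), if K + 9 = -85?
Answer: 47/57456 ≈ 0.00081802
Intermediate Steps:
K = -94 (K = -9 - 85 = -94)
C(m, p) = 47/2 (C(m, p) = (-1*(-94))/4 = (1/4)*94 = 47/2)
C(-305, -261)/((-126*(-94 - 134))) = 47/(2*((-126*(-94 - 134)))) = 47/(2*((-126*(-228)))) = (47/2)/28728 = (47/2)*(1/28728) = 47/57456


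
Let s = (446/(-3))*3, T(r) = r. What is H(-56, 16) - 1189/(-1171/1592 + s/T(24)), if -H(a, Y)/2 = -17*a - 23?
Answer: -165753422/92267 ≈ -1796.5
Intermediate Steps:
s = -446 (s = (446*(-⅓))*3 = -446/3*3 = -446)
H(a, Y) = 46 + 34*a (H(a, Y) = -2*(-17*a - 23) = -2*(-23 - 17*a) = 46 + 34*a)
H(-56, 16) - 1189/(-1171/1592 + s/T(24)) = (46 + 34*(-56)) - 1189/(-1171/1592 - 446/24) = (46 - 1904) - 1189/(-1171*1/1592 - 446*1/24) = -1858 - 1189/(-1171/1592 - 223/12) = -1858 - 1189/(-92267/4776) = -1858 - 1189*(-4776)/92267 = -1858 - 1*(-5678664/92267) = -1858 + 5678664/92267 = -165753422/92267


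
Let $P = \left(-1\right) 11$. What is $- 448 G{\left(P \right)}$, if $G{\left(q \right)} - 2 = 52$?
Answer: $-24192$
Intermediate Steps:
$P = -11$
$G{\left(q \right)} = 54$ ($G{\left(q \right)} = 2 + 52 = 54$)
$- 448 G{\left(P \right)} = \left(-448\right) 54 = -24192$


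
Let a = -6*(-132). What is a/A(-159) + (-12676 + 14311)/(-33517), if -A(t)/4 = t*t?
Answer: -5330089/94149253 ≈ -0.056613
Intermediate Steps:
A(t) = -4*t² (A(t) = -4*t*t = -4*t²)
a = 792
a/A(-159) + (-12676 + 14311)/(-33517) = 792/((-4*(-159)²)) + (-12676 + 14311)/(-33517) = 792/((-4*25281)) + 1635*(-1/33517) = 792/(-101124) - 1635/33517 = 792*(-1/101124) - 1635/33517 = -22/2809 - 1635/33517 = -5330089/94149253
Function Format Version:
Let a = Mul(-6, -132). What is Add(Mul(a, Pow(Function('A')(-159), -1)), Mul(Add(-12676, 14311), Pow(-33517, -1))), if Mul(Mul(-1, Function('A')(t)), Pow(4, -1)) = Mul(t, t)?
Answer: Rational(-5330089, 94149253) ≈ -0.056613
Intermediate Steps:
Function('A')(t) = Mul(-4, Pow(t, 2)) (Function('A')(t) = Mul(-4, Mul(t, t)) = Mul(-4, Pow(t, 2)))
a = 792
Add(Mul(a, Pow(Function('A')(-159), -1)), Mul(Add(-12676, 14311), Pow(-33517, -1))) = Add(Mul(792, Pow(Mul(-4, Pow(-159, 2)), -1)), Mul(Add(-12676, 14311), Pow(-33517, -1))) = Add(Mul(792, Pow(Mul(-4, 25281), -1)), Mul(1635, Rational(-1, 33517))) = Add(Mul(792, Pow(-101124, -1)), Rational(-1635, 33517)) = Add(Mul(792, Rational(-1, 101124)), Rational(-1635, 33517)) = Add(Rational(-22, 2809), Rational(-1635, 33517)) = Rational(-5330089, 94149253)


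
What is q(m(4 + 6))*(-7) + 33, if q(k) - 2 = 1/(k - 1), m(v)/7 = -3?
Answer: 425/22 ≈ 19.318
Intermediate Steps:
m(v) = -21 (m(v) = 7*(-3) = -21)
q(k) = 2 + 1/(-1 + k) (q(k) = 2 + 1/(k - 1) = 2 + 1/(-1 + k))
q(m(4 + 6))*(-7) + 33 = ((-1 + 2*(-21))/(-1 - 21))*(-7) + 33 = ((-1 - 42)/(-22))*(-7) + 33 = -1/22*(-43)*(-7) + 33 = (43/22)*(-7) + 33 = -301/22 + 33 = 425/22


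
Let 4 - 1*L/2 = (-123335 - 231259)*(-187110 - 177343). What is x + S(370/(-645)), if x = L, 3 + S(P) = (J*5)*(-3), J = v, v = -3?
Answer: -258465694114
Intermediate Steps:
J = -3
S(P) = 42 (S(P) = -3 - 3*5*(-3) = -3 - 15*(-3) = -3 + 45 = 42)
L = -258465694156 (L = 8 - 2*(-123335 - 231259)*(-187110 - 177343) = 8 - (-709188)*(-364453) = 8 - 2*129232847082 = 8 - 258465694164 = -258465694156)
x = -258465694156
x + S(370/(-645)) = -258465694156 + 42 = -258465694114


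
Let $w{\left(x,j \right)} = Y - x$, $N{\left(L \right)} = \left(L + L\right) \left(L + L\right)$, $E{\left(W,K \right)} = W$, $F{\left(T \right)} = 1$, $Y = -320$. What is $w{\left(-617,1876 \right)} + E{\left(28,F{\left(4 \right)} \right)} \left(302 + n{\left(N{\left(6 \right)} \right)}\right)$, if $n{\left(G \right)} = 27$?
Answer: $9509$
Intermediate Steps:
$N{\left(L \right)} = 4 L^{2}$ ($N{\left(L \right)} = 2 L 2 L = 4 L^{2}$)
$w{\left(x,j \right)} = -320 - x$
$w{\left(-617,1876 \right)} + E{\left(28,F{\left(4 \right)} \right)} \left(302 + n{\left(N{\left(6 \right)} \right)}\right) = \left(-320 - -617\right) + 28 \left(302 + 27\right) = \left(-320 + 617\right) + 28 \cdot 329 = 297 + 9212 = 9509$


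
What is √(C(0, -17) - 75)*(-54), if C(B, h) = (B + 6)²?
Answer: -54*I*√39 ≈ -337.23*I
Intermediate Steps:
C(B, h) = (6 + B)²
√(C(0, -17) - 75)*(-54) = √((6 + 0)² - 75)*(-54) = √(6² - 75)*(-54) = √(36 - 75)*(-54) = √(-39)*(-54) = (I*√39)*(-54) = -54*I*√39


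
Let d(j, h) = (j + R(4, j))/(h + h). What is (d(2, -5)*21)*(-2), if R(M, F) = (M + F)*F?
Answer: 294/5 ≈ 58.800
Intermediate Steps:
R(M, F) = F*(F + M) (R(M, F) = (F + M)*F = F*(F + M))
d(j, h) = (j + j*(4 + j))/(2*h) (d(j, h) = (j + j*(j + 4))/(h + h) = (j + j*(4 + j))/((2*h)) = (j + j*(4 + j))*(1/(2*h)) = (j + j*(4 + j))/(2*h))
(d(2, -5)*21)*(-2) = (((1/2)*2*(5 + 2)/(-5))*21)*(-2) = (((1/2)*2*(-1/5)*7)*21)*(-2) = -7/5*21*(-2) = -147/5*(-2) = 294/5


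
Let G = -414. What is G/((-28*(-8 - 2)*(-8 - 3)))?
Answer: 207/1540 ≈ 0.13442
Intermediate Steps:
G/((-28*(-8 - 2)*(-8 - 3))) = -414*(-1/(28*(-8 - 3)*(-8 - 2))) = -414/((-(-280)*(-11))) = -414/((-28*110)) = -414/(-3080) = -414*(-1/3080) = 207/1540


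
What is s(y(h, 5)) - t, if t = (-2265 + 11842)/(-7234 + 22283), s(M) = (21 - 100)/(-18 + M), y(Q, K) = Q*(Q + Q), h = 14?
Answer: -4770669/5628326 ≈ -0.84762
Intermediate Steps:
y(Q, K) = 2*Q² (y(Q, K) = Q*(2*Q) = 2*Q²)
s(M) = -79/(-18 + M)
t = 9577/15049 ≈ 0.63639
s(y(h, 5)) - t = -79/(-18 + 2*14²) - 1*9577/15049 = -79/(-18 + 2*196) - 9577/15049 = -79/(-18 + 392) - 9577/15049 = -79/374 - 9577/15049 = -4770669/5628326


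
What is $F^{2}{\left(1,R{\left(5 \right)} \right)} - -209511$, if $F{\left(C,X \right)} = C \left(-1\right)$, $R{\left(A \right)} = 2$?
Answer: $209512$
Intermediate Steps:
$F{\left(C,X \right)} = - C$
$F^{2}{\left(1,R{\left(5 \right)} \right)} - -209511 = \left(\left(-1\right) 1\right)^{2} - -209511 = \left(-1\right)^{2} + 209511 = 1 + 209511 = 209512$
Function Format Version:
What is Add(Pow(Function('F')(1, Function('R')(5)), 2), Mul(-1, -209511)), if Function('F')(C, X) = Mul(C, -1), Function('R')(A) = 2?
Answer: 209512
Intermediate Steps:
Function('F')(C, X) = Mul(-1, C)
Add(Pow(Function('F')(1, Function('R')(5)), 2), Mul(-1, -209511)) = Add(Pow(Mul(-1, 1), 2), Mul(-1, -209511)) = Add(Pow(-1, 2), 209511) = Add(1, 209511) = 209512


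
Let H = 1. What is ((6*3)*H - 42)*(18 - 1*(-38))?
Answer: -1344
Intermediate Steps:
((6*3)*H - 42)*(18 - 1*(-38)) = ((6*3)*1 - 42)*(18 - 1*(-38)) = (18*1 - 42)*(18 + 38) = (18 - 42)*56 = -24*56 = -1344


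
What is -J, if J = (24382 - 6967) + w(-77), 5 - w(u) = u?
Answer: -17497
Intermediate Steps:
w(u) = 5 - u
J = 17497 (J = (24382 - 6967) + (5 - 1*(-77)) = 17415 + (5 + 77) = 17415 + 82 = 17497)
-J = -1*17497 = -17497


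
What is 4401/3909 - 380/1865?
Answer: 448163/486019 ≈ 0.92211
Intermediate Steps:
4401/3909 - 380/1865 = 4401*(1/3909) - 380*1/1865 = 1467/1303 - 76/373 = 448163/486019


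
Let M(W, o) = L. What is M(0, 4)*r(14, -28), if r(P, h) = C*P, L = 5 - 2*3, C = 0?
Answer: 0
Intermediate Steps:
L = -1 (L = 5 - 6 = -1)
r(P, h) = 0 (r(P, h) = 0*P = 0)
M(W, o) = -1
M(0, 4)*r(14, -28) = -1*0 = 0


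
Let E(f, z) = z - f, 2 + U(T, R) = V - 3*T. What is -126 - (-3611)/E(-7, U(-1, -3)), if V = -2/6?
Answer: 345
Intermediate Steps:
V = -1/3 (V = -2*1/6 = -1/3 ≈ -0.33333)
U(T, R) = -7/3 - 3*T (U(T, R) = -2 + (-1/3 - 3*T) = -7/3 - 3*T)
-126 - (-3611)/E(-7, U(-1, -3)) = -126 - (-3611)/((-7/3 - 3*(-1)) - 1*(-7)) = -126 - (-3611)/((-7/3 + 3) + 7) = -126 - (-3611)/(2/3 + 7) = -126 - (-3611)/23/3 = -126 - (-3611)*3/23 = -126 - 1*(-471) = -126 + 471 = 345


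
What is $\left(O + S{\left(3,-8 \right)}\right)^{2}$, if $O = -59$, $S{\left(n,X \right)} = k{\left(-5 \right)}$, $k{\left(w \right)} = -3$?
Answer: $3844$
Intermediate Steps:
$S{\left(n,X \right)} = -3$
$\left(O + S{\left(3,-8 \right)}\right)^{2} = \left(-59 - 3\right)^{2} = \left(-62\right)^{2} = 3844$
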